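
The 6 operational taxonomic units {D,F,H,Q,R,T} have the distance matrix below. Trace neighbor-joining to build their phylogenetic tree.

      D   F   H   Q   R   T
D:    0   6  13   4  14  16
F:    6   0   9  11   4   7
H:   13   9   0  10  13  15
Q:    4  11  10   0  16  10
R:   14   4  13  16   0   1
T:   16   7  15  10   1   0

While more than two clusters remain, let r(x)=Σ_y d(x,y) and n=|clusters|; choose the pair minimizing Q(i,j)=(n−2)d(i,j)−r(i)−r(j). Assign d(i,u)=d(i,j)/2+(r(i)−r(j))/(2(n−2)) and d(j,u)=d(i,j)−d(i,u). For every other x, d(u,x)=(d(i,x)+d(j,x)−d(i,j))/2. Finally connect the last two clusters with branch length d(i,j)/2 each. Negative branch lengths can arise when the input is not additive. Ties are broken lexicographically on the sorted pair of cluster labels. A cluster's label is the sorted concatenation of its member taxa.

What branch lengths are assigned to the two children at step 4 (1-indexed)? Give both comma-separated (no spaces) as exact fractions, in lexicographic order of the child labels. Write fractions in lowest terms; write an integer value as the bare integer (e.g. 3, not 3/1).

iteration 1: select R,T (d=1, Q=-93); attach at lengths (3/8, 5/8); label the merged cluster RT
  updated: d(D,RT)=29/2, d(F,RT)=5, d(H,RT)=27/2, d(Q,RT)=25/2
iteration 2: select D,Q (d=4, Q=-63); attach at lengths (2, 2); label the merged cluster DQ
  updated: d(DQ,F)=13/2, d(DQ,H)=19/2, d(DQ,RT)=23/2
iteration 3: select DQ,H (d=19/2, Q=-81/2); attach at lengths (29/8, 47/8); label the merged cluster DHQ
  updated: d(DHQ,F)=3, d(DHQ,RT)=31/4
iteration 4: select DHQ,F (d=3, Q=-63/4); attach at lengths (23/8, 1/8); label the merged cluster DFHQ
  updated: d(DFHQ,RT)=39/8
iteration 5: select DFHQ,RT (d=39/8); attach at lengths (39/16, 39/16); label the merged cluster DFHQRT
final tree: ((((D:2,Q:2):29/8,H:47/8):23/8,F:1/8):39/16,(R:3/8,T:5/8):39/16)
total length: 179/8

23/8,1/8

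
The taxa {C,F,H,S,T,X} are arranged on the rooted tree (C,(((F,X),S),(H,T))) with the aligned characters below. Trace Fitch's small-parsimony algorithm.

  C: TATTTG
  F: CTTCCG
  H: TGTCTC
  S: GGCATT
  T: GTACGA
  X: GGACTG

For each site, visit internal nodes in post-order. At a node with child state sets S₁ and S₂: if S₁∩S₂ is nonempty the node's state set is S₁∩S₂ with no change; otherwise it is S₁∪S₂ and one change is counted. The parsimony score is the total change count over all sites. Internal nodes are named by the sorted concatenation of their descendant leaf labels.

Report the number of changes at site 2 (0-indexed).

3

FX@0: {C} ∪ {G} = {C,G} (union, +1)
FSX@0: {C,G} ∩ {G} = {G} (intersection, +0)
HT@0: {T} ∪ {G} = {G,T} (union, +1)
FHSTX@0: {G} ∩ {G,T} = {G} (intersection, +0)
CFHSTX@0: {T} ∪ {G} = {G,T} (union, +1)
FX@1: {T} ∪ {G} = {G,T} (union, +1)
FSX@1: {G,T} ∩ {G} = {G} (intersection, +0)
HT@1: {G} ∪ {T} = {G,T} (union, +1)
FHSTX@1: {G} ∩ {G,T} = {G} (intersection, +0)
CFHSTX@1: {A} ∪ {G} = {A,G} (union, +1)
FX@2: {T} ∪ {A} = {A,T} (union, +1)
FSX@2: {A,T} ∪ {C} = {A,C,T} (union, +1)
HT@2: {T} ∪ {A} = {A,T} (union, +1)
FHSTX@2: {A,C,T} ∩ {A,T} = {A,T} (intersection, +0)
CFHSTX@2: {T} ∩ {A,T} = {T} (intersection, +0)
FX@3: {C} ∩ {C} = {C} (intersection, +0)
FSX@3: {C} ∪ {A} = {A,C} (union, +1)
HT@3: {C} ∩ {C} = {C} (intersection, +0)
FHSTX@3: {A,C} ∩ {C} = {C} (intersection, +0)
CFHSTX@3: {T} ∪ {C} = {C,T} (union, +1)
FX@4: {C} ∪ {T} = {C,T} (union, +1)
FSX@4: {C,T} ∩ {T} = {T} (intersection, +0)
HT@4: {T} ∪ {G} = {G,T} (union, +1)
FHSTX@4: {T} ∩ {G,T} = {T} (intersection, +0)
CFHSTX@4: {T} ∩ {T} = {T} (intersection, +0)
FX@5: {G} ∩ {G} = {G} (intersection, +0)
FSX@5: {G} ∪ {T} = {G,T} (union, +1)
HT@5: {C} ∪ {A} = {A,C} (union, +1)
FHSTX@5: {G,T} ∪ {A,C} = {A,C,G,T} (union, +1)
CFHSTX@5: {G} ∩ {A,C,G,T} = {G} (intersection, +0)
per-site changes: [3, 3, 3, 2, 2, 3]; total = 16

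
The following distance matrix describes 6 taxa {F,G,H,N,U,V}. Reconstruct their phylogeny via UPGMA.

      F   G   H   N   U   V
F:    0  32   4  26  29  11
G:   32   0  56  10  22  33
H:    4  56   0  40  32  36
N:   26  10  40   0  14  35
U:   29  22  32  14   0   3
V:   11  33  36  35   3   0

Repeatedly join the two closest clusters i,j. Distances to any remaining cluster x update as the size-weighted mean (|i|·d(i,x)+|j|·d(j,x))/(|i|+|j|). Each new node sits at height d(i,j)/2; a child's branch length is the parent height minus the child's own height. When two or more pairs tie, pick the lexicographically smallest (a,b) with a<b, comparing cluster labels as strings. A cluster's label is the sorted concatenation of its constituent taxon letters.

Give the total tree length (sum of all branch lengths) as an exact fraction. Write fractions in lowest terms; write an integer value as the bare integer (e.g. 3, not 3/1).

1. join U+V (d=3) ⇒ UV; edges |U|=3/2, |V|=3/2
  updated: d(F,UV)=20, d(G,UV)=55/2, d(H,UV)=34, d(N,UV)=49/2
2. join F+H (d=4) ⇒ FH; edges |F|=2, |H|=2
  updated: d(FH,G)=44, d(FH,N)=33, d(FH,UV)=27
3. join G+N (d=10) ⇒ GN; edges |G|=5, |N|=5
  updated: d(FH,GN)=77/2, d(GN,UV)=26
4. join GN+UV (d=26) ⇒ GNUV; edges |GN|=8, |UV|=23/2
  updated: d(FH,GNUV)=131/4
5. join FH+GNUV (d=131/4) ⇒ FGHNUV; edges |FH|=115/8, |GNUV|=27/8
final tree: ((F:2,H:2):115/8,((G:5,N:5):8,(U:3/2,V:3/2):23/2):27/8)
total length: 217/4

217/4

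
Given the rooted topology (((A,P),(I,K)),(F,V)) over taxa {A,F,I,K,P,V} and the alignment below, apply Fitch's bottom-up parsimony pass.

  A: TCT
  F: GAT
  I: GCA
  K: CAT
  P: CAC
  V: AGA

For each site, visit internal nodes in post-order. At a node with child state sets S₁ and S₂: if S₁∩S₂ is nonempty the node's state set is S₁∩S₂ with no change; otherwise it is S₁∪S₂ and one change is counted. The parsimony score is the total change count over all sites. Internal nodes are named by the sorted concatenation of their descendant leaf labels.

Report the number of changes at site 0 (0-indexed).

site 0, node AP: A={T} ∪ P={C} → {C,T} (+1)
site 0, node IK: I={G} ∪ K={C} → {C,G} (+1)
site 0, node AIKP: AP={C,T} ∩ IK={C,G} → {C} (+0)
site 0, node FV: F={G} ∪ V={A} → {A,G} (+1)
site 0, node AFIKPV: AIKP={C} ∪ FV={A,G} → {A,C,G} (+1)
site 1, node AP: A={C} ∪ P={A} → {A,C} (+1)
site 1, node IK: I={C} ∪ K={A} → {A,C} (+1)
site 1, node AIKP: AP={A,C} ∩ IK={A,C} → {A,C} (+0)
site 1, node FV: F={A} ∪ V={G} → {A,G} (+1)
site 1, node AFIKPV: AIKP={A,C} ∩ FV={A,G} → {A} (+0)
site 2, node AP: A={T} ∪ P={C} → {C,T} (+1)
site 2, node IK: I={A} ∪ K={T} → {A,T} (+1)
site 2, node AIKP: AP={C,T} ∩ IK={A,T} → {T} (+0)
site 2, node FV: F={T} ∪ V={A} → {A,T} (+1)
site 2, node AFIKPV: AIKP={T} ∩ FV={A,T} → {T} (+0)
per-site changes: [4, 3, 3]; total = 10

4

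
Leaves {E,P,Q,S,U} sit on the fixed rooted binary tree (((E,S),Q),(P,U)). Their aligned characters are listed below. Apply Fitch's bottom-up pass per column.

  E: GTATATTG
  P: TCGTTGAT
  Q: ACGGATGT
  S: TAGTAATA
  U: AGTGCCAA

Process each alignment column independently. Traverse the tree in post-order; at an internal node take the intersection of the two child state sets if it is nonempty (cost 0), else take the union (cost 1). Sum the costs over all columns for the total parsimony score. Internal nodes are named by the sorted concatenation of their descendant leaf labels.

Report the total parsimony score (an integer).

ES@0: {G} ∪ {T} = {G,T} (union, +1)
EQS@0: {G,T} ∪ {A} = {A,G,T} (union, +1)
PU@0: {T} ∪ {A} = {A,T} (union, +1)
EPQSU@0: {A,G,T} ∩ {A,T} = {A,T} (intersection, +0)
ES@1: {T} ∪ {A} = {A,T} (union, +1)
EQS@1: {A,T} ∪ {C} = {A,C,T} (union, +1)
PU@1: {C} ∪ {G} = {C,G} (union, +1)
EPQSU@1: {A,C,T} ∩ {C,G} = {C} (intersection, +0)
ES@2: {A} ∪ {G} = {A,G} (union, +1)
EQS@2: {A,G} ∩ {G} = {G} (intersection, +0)
PU@2: {G} ∪ {T} = {G,T} (union, +1)
EPQSU@2: {G} ∩ {G,T} = {G} (intersection, +0)
ES@3: {T} ∩ {T} = {T} (intersection, +0)
EQS@3: {T} ∪ {G} = {G,T} (union, +1)
PU@3: {T} ∪ {G} = {G,T} (union, +1)
EPQSU@3: {G,T} ∩ {G,T} = {G,T} (intersection, +0)
ES@4: {A} ∩ {A} = {A} (intersection, +0)
EQS@4: {A} ∩ {A} = {A} (intersection, +0)
PU@4: {T} ∪ {C} = {C,T} (union, +1)
EPQSU@4: {A} ∪ {C,T} = {A,C,T} (union, +1)
ES@5: {T} ∪ {A} = {A,T} (union, +1)
EQS@5: {A,T} ∩ {T} = {T} (intersection, +0)
PU@5: {G} ∪ {C} = {C,G} (union, +1)
EPQSU@5: {T} ∪ {C,G} = {C,G,T} (union, +1)
ES@6: {T} ∩ {T} = {T} (intersection, +0)
EQS@6: {T} ∪ {G} = {G,T} (union, +1)
PU@6: {A} ∩ {A} = {A} (intersection, +0)
EPQSU@6: {G,T} ∪ {A} = {A,G,T} (union, +1)
ES@7: {G} ∪ {A} = {A,G} (union, +1)
EQS@7: {A,G} ∪ {T} = {A,G,T} (union, +1)
PU@7: {T} ∪ {A} = {A,T} (union, +1)
EPQSU@7: {A,G,T} ∩ {A,T} = {A,T} (intersection, +0)
per-site changes: [3, 3, 2, 2, 2, 3, 2, 3]; total = 20

20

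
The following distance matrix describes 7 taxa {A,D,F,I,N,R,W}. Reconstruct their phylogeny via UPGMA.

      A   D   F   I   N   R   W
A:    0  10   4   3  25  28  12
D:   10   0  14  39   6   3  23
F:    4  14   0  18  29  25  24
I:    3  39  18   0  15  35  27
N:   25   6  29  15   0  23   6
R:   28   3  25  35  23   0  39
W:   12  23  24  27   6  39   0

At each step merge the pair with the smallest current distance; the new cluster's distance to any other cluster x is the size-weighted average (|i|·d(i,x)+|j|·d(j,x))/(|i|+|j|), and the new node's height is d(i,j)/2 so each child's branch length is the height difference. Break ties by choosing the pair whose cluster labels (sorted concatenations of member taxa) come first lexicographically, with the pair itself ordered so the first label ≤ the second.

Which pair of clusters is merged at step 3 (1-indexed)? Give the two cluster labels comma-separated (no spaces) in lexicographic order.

1. join A+I (d=3) ⇒ AI; edges |A|=3/2, |I|=3/2
  updated: d(AI,D)=49/2, d(AI,F)=11, d(AI,N)=20, d(AI,R)=63/2, d(AI,W)=39/2
2. join D+R (d=3) ⇒ DR; edges |D|=3/2, |R|=3/2
  updated: d(AI,DR)=28, d(DR,F)=39/2, d(DR,N)=29/2, d(DR,W)=31
3. join N+W (d=6) ⇒ NW; edges |N|=3, |W|=3
  updated: d(AI,NW)=79/4, d(DR,NW)=91/4, d(F,NW)=53/2
4. join AI+F (d=11) ⇒ AFI; edges |AI|=4, |F|=11/2
  updated: d(AFI,DR)=151/6, d(AFI,NW)=22
5. join AFI+NW (d=22) ⇒ AFINW; edges |AFI|=11/2, |NW|=8
  updated: d(AFINW,DR)=121/5
6. join AFINW+DR (d=121/5) ⇒ ADFINRW; edges |AFINW|=11/10, |DR|=53/5
final tree: ((((A:3/2,I:3/2):4,F:11/2):11/2,(N:3,W:3):8):11/10,(D:3/2,R:3/2):53/5)
total length: 467/10

N,W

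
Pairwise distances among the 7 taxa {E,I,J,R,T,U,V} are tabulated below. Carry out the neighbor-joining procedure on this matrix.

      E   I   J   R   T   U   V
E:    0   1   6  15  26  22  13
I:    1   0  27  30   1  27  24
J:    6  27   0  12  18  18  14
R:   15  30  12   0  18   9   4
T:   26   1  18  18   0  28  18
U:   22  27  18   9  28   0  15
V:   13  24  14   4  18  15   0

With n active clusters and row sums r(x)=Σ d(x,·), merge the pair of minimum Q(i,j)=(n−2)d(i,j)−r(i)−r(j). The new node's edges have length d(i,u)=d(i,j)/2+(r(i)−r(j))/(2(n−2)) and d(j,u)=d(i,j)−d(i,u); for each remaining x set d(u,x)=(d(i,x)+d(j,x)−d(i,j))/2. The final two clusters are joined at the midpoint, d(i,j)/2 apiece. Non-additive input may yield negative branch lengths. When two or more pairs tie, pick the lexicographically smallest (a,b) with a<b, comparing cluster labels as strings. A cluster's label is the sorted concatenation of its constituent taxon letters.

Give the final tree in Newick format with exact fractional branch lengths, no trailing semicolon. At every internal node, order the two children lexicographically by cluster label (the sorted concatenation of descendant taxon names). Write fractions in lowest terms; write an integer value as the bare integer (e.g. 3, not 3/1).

iteration 1: select I,T (d=1, Q=-214); attach at lengths (3/5, 2/5); label the merged cluster IT
  updated: d(E,IT)=13, d(IT,J)=22, d(IT,R)=47/2, d(IT,U)=27, d(IT,V)=41/2
iteration 2: select E,IT (d=13, Q=-123); attach at lengths (15/8, 89/8); label the merged cluster EIT
  updated: d(EIT,J)=15/2, d(EIT,R)=51/4, d(EIT,U)=18, d(EIT,V)=41/4
iteration 3: select EIT,J (d=15/2, Q=-155/2); attach at lengths (13/4, 17/4); label the merged cluster EIJT
  updated: d(EIJT,R)=69/8, d(EIJT,U)=57/4, d(EIJT,V)=67/8
iteration 4: select EIJT,V (d=67/8, Q=-335/8); attach at lengths (165/32, 103/32); label the merged cluster EIJTV
  updated: d(EIJTV,R)=17/8, d(EIJTV,U)=167/16
iteration 5: select EIJTV,R (d=17/8, Q=-345/16); attach at lengths (57/32, 11/32); label the merged cluster EIJRTV
  updated: d(EIJRTV,U)=277/32
iteration 6: select EIJRTV,U (d=277/32); attach at lengths (277/64, 277/64); label the merged cluster EIJRTUV
final tree: (((((E:15/8,(I:3/5,T:2/5):89/8):13/4,J:17/4):165/32,V:103/32):57/32,R:11/32):277/64,U:277/64)
total length: 1301/32

(((((E:15/8,(I:3/5,T:2/5):89/8):13/4,J:17/4):165/32,V:103/32):57/32,R:11/32):277/64,U:277/64)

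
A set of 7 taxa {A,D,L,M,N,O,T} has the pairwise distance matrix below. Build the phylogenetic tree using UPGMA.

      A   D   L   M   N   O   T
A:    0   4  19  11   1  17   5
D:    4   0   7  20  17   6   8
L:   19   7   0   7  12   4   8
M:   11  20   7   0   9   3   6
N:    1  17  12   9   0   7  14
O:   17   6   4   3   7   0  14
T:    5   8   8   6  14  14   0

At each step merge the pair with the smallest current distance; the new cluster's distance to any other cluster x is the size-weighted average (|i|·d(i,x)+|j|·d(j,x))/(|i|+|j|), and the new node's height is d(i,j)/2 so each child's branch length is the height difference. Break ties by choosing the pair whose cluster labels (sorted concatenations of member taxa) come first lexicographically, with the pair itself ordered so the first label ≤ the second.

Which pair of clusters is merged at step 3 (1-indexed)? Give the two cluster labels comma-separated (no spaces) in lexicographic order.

L,MO

step 1: merge (A,N) at d=1; branch lengths A→1/2, N→1/2; new cluster AN
  updated: d(AN,D)=21/2, d(AN,L)=31/2, d(AN,M)=10, d(AN,O)=12, d(AN,T)=19/2
step 2: merge (M,O) at d=3; branch lengths M→3/2, O→3/2; new cluster MO
  updated: d(AN,MO)=11, d(D,MO)=13, d(L,MO)=11/2, d(MO,T)=10
step 3: merge (L,MO) at d=11/2; branch lengths L→11/4, MO→5/4; new cluster LMO
  updated: d(AN,LMO)=25/2, d(D,LMO)=11, d(LMO,T)=28/3
step 4: merge (D,T) at d=8; branch lengths D→4, T→4; new cluster DT
  updated: d(AN,DT)=10, d(DT,LMO)=61/6
step 5: merge (AN,DT) at d=10; branch lengths AN→9/2, DT→1; new cluster ADNT
  updated: d(ADNT,LMO)=34/3
step 6: merge (ADNT,LMO) at d=34/3; branch lengths ADNT→2/3, LMO→35/12; new cluster ADLMNOT
final tree: (((A:1/2,N:1/2):9/2,(D:4,T:4):1):2/3,(L:11/4,(M:3/2,O:3/2):5/4):35/12)
total length: 301/12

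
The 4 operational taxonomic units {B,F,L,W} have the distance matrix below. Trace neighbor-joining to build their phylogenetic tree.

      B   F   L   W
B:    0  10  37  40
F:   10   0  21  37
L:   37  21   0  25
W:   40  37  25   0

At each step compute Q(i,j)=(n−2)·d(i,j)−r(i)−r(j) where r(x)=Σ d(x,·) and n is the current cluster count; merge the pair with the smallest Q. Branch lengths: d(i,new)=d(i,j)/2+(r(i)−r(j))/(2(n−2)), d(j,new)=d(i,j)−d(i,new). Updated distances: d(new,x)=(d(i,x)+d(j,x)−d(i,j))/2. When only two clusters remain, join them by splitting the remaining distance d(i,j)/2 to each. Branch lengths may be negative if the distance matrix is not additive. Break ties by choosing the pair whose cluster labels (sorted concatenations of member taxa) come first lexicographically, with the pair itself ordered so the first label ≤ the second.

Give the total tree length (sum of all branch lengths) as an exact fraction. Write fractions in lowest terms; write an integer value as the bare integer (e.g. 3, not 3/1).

205/4

1. join B+F (d=10, Q=-135) ⇒ BF; edges |B|=39/4, |F|=1/4
  updated: d(BF,L)=24, d(BF,W)=67/2
2. join BF+L (d=24, Q=-165/2) ⇒ BFL; edges |BF|=65/4, |L|=31/4
  updated: d(BFL,W)=69/4
3. join BFL+W (d=69/4) ⇒ BFLW; edges |BFL|=69/8, |W|=69/8
final tree: (((B:39/4,F:1/4):65/4,L:31/4):69/8,W:69/8)
total length: 205/4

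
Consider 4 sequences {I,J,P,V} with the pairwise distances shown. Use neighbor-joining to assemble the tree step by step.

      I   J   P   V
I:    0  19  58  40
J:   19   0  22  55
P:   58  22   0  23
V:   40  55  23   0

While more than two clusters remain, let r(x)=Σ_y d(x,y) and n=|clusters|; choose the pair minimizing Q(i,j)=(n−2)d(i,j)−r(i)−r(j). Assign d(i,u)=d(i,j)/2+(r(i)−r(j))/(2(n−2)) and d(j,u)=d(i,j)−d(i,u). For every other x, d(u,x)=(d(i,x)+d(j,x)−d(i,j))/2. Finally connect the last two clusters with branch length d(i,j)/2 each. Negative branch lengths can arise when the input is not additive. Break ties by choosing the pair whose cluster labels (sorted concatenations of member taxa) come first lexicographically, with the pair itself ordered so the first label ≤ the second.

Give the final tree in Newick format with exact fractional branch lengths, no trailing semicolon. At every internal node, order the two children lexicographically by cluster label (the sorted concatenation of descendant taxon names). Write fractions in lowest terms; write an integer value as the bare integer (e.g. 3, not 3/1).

(((I:59/4,J:17/4):91/4,P:31/4):61/8,V:61/8)

iteration 1: select I,J (d=19, Q=-175); attach at lengths (59/4, 17/4); label the merged cluster IJ
  updated: d(IJ,P)=61/2, d(IJ,V)=38
iteration 2: select IJ,P (d=61/2, Q=-183/2); attach at lengths (91/4, 31/4); label the merged cluster IJP
  updated: d(IJP,V)=61/4
iteration 3: select IJP,V (d=61/4); attach at lengths (61/8, 61/8); label the merged cluster IJPV
final tree: (((I:59/4,J:17/4):91/4,P:31/4):61/8,V:61/8)
total length: 259/4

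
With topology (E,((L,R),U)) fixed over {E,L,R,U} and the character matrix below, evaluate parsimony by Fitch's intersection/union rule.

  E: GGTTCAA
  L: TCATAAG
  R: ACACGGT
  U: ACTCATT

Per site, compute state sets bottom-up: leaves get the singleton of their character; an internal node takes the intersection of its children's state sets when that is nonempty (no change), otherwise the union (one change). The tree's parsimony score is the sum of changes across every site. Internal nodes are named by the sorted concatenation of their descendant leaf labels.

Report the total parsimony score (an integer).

[col 0] LR: children L:{T}, R:{A} ∪→ {A,T}; cost 1
[col 0] LRU: children LR:{A,T}, U:{A} ∩→ {A}; cost 0
[col 0] ELRU: children E:{G}, LRU:{A} ∪→ {A,G}; cost 1
[col 1] LR: children L:{C}, R:{C} ∩→ {C}; cost 0
[col 1] LRU: children LR:{C}, U:{C} ∩→ {C}; cost 0
[col 1] ELRU: children E:{G}, LRU:{C} ∪→ {C,G}; cost 1
[col 2] LR: children L:{A}, R:{A} ∩→ {A}; cost 0
[col 2] LRU: children LR:{A}, U:{T} ∪→ {A,T}; cost 1
[col 2] ELRU: children E:{T}, LRU:{A,T} ∩→ {T}; cost 0
[col 3] LR: children L:{T}, R:{C} ∪→ {C,T}; cost 1
[col 3] LRU: children LR:{C,T}, U:{C} ∩→ {C}; cost 0
[col 3] ELRU: children E:{T}, LRU:{C} ∪→ {C,T}; cost 1
[col 4] LR: children L:{A}, R:{G} ∪→ {A,G}; cost 1
[col 4] LRU: children LR:{A,G}, U:{A} ∩→ {A}; cost 0
[col 4] ELRU: children E:{C}, LRU:{A} ∪→ {A,C}; cost 1
[col 5] LR: children L:{A}, R:{G} ∪→ {A,G}; cost 1
[col 5] LRU: children LR:{A,G}, U:{T} ∪→ {A,G,T}; cost 1
[col 5] ELRU: children E:{A}, LRU:{A,G,T} ∩→ {A}; cost 0
[col 6] LR: children L:{G}, R:{T} ∪→ {G,T}; cost 1
[col 6] LRU: children LR:{G,T}, U:{T} ∩→ {T}; cost 0
[col 6] ELRU: children E:{A}, LRU:{T} ∪→ {A,T}; cost 1
per-site changes: [2, 1, 1, 2, 2, 2, 2]; total = 12

12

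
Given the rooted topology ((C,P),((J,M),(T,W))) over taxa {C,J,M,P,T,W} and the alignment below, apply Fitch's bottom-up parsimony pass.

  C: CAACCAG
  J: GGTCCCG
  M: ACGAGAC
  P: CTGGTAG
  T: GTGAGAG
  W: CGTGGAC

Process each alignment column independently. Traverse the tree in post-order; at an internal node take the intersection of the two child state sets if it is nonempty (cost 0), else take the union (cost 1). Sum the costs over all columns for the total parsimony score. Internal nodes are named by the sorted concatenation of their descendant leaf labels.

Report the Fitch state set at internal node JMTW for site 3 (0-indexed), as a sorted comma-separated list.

CP@0: {C} ∩ {C} = {C} (intersection, +0)
JM@0: {G} ∪ {A} = {A,G} (union, +1)
TW@0: {G} ∪ {C} = {C,G} (union, +1)
JMTW@0: {A,G} ∩ {C,G} = {G} (intersection, +0)
CJMPTW@0: {C} ∪ {G} = {C,G} (union, +1)
CP@1: {A} ∪ {T} = {A,T} (union, +1)
JM@1: {G} ∪ {C} = {C,G} (union, +1)
TW@1: {T} ∪ {G} = {G,T} (union, +1)
JMTW@1: {C,G} ∩ {G,T} = {G} (intersection, +0)
CJMPTW@1: {A,T} ∪ {G} = {A,G,T} (union, +1)
CP@2: {A} ∪ {G} = {A,G} (union, +1)
JM@2: {T} ∪ {G} = {G,T} (union, +1)
TW@2: {G} ∪ {T} = {G,T} (union, +1)
JMTW@2: {G,T} ∩ {G,T} = {G,T} (intersection, +0)
CJMPTW@2: {A,G} ∩ {G,T} = {G} (intersection, +0)
CP@3: {C} ∪ {G} = {C,G} (union, +1)
JM@3: {C} ∪ {A} = {A,C} (union, +1)
TW@3: {A} ∪ {G} = {A,G} (union, +1)
JMTW@3: {A,C} ∩ {A,G} = {A} (intersection, +0)
CJMPTW@3: {C,G} ∪ {A} = {A,C,G} (union, +1)
CP@4: {C} ∪ {T} = {C,T} (union, +1)
JM@4: {C} ∪ {G} = {C,G} (union, +1)
TW@4: {G} ∩ {G} = {G} (intersection, +0)
JMTW@4: {C,G} ∩ {G} = {G} (intersection, +0)
CJMPTW@4: {C,T} ∪ {G} = {C,G,T} (union, +1)
CP@5: {A} ∩ {A} = {A} (intersection, +0)
JM@5: {C} ∪ {A} = {A,C} (union, +1)
TW@5: {A} ∩ {A} = {A} (intersection, +0)
JMTW@5: {A,C} ∩ {A} = {A} (intersection, +0)
CJMPTW@5: {A} ∩ {A} = {A} (intersection, +0)
CP@6: {G} ∩ {G} = {G} (intersection, +0)
JM@6: {G} ∪ {C} = {C,G} (union, +1)
TW@6: {G} ∪ {C} = {C,G} (union, +1)
JMTW@6: {C,G} ∩ {C,G} = {C,G} (intersection, +0)
CJMPTW@6: {G} ∩ {C,G} = {G} (intersection, +0)
per-site changes: [3, 4, 3, 4, 3, 1, 2]; total = 20

A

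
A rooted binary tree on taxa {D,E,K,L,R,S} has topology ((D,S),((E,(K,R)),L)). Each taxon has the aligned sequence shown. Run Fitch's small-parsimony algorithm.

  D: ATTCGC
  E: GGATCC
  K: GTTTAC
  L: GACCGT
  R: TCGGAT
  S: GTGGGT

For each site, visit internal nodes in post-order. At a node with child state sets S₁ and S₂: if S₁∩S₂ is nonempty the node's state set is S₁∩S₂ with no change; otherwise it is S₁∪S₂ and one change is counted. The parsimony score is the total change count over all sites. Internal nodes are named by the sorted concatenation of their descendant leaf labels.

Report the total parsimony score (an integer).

17

[col 0] DS: children D:{A}, S:{G} ∪→ {A,G}; cost 1
[col 0] KR: children K:{G}, R:{T} ∪→ {G,T}; cost 1
[col 0] EKR: children E:{G}, KR:{G,T} ∩→ {G}; cost 0
[col 0] EKLR: children EKR:{G}, L:{G} ∩→ {G}; cost 0
[col 0] DEKLRS: children DS:{A,G}, EKLR:{G} ∩→ {G}; cost 0
[col 1] DS: children D:{T}, S:{T} ∩→ {T}; cost 0
[col 1] KR: children K:{T}, R:{C} ∪→ {C,T}; cost 1
[col 1] EKR: children E:{G}, KR:{C,T} ∪→ {C,G,T}; cost 1
[col 1] EKLR: children EKR:{C,G,T}, L:{A} ∪→ {A,C,G,T}; cost 1
[col 1] DEKLRS: children DS:{T}, EKLR:{A,C,G,T} ∩→ {T}; cost 0
[col 2] DS: children D:{T}, S:{G} ∪→ {G,T}; cost 1
[col 2] KR: children K:{T}, R:{G} ∪→ {G,T}; cost 1
[col 2] EKR: children E:{A}, KR:{G,T} ∪→ {A,G,T}; cost 1
[col 2] EKLR: children EKR:{A,G,T}, L:{C} ∪→ {A,C,G,T}; cost 1
[col 2] DEKLRS: children DS:{G,T}, EKLR:{A,C,G,T} ∩→ {G,T}; cost 0
[col 3] DS: children D:{C}, S:{G} ∪→ {C,G}; cost 1
[col 3] KR: children K:{T}, R:{G} ∪→ {G,T}; cost 1
[col 3] EKR: children E:{T}, KR:{G,T} ∩→ {T}; cost 0
[col 3] EKLR: children EKR:{T}, L:{C} ∪→ {C,T}; cost 1
[col 3] DEKLRS: children DS:{C,G}, EKLR:{C,T} ∩→ {C}; cost 0
[col 4] DS: children D:{G}, S:{G} ∩→ {G}; cost 0
[col 4] KR: children K:{A}, R:{A} ∩→ {A}; cost 0
[col 4] EKR: children E:{C}, KR:{A} ∪→ {A,C}; cost 1
[col 4] EKLR: children EKR:{A,C}, L:{G} ∪→ {A,C,G}; cost 1
[col 4] DEKLRS: children DS:{G}, EKLR:{A,C,G} ∩→ {G}; cost 0
[col 5] DS: children D:{C}, S:{T} ∪→ {C,T}; cost 1
[col 5] KR: children K:{C}, R:{T} ∪→ {C,T}; cost 1
[col 5] EKR: children E:{C}, KR:{C,T} ∩→ {C}; cost 0
[col 5] EKLR: children EKR:{C}, L:{T} ∪→ {C,T}; cost 1
[col 5] DEKLRS: children DS:{C,T}, EKLR:{C,T} ∩→ {C,T}; cost 0
per-site changes: [2, 3, 4, 3, 2, 3]; total = 17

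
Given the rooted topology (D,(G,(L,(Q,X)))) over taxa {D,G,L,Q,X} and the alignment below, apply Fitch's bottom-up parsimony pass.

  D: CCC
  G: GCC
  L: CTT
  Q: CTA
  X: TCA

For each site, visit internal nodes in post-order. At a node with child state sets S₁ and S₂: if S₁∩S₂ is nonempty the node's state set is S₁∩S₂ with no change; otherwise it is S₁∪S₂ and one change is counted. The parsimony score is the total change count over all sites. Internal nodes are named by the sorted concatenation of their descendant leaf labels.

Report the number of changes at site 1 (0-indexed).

2

site 0, node QX: Q={C} ∪ X={T} → {C,T} (+1)
site 0, node LQX: L={C} ∩ QX={C,T} → {C} (+0)
site 0, node GLQX: G={G} ∪ LQX={C} → {C,G} (+1)
site 0, node DGLQX: D={C} ∩ GLQX={C,G} → {C} (+0)
site 1, node QX: Q={T} ∪ X={C} → {C,T} (+1)
site 1, node LQX: L={T} ∩ QX={C,T} → {T} (+0)
site 1, node GLQX: G={C} ∪ LQX={T} → {C,T} (+1)
site 1, node DGLQX: D={C} ∩ GLQX={C,T} → {C} (+0)
site 2, node QX: Q={A} ∩ X={A} → {A} (+0)
site 2, node LQX: L={T} ∪ QX={A} → {A,T} (+1)
site 2, node GLQX: G={C} ∪ LQX={A,T} → {A,C,T} (+1)
site 2, node DGLQX: D={C} ∩ GLQX={A,C,T} → {C} (+0)
per-site changes: [2, 2, 2]; total = 6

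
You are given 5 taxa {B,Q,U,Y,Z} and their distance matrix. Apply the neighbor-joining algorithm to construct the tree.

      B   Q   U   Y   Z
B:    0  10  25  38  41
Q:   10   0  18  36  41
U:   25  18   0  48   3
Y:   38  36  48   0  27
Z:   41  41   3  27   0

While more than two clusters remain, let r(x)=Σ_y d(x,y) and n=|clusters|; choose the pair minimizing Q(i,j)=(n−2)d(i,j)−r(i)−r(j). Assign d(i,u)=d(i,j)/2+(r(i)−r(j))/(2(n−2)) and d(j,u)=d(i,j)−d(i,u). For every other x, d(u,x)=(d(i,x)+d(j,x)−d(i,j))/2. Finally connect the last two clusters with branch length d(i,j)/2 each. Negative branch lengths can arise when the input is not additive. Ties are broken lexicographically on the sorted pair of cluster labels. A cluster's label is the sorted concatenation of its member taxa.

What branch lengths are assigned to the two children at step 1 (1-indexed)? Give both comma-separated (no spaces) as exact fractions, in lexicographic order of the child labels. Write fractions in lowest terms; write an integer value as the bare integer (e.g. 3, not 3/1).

-3/2,9/2

1. join U+Z (d=3, Q=-197) ⇒ UZ; edges |U|=-3/2, |Z|=9/2
  updated: d(B,UZ)=63/2, d(Q,UZ)=28, d(UZ,Y)=36
2. join B+Q (d=10, Q=-267/2) ⇒ BQ; edges |B|=51/8, |Q|=29/8
  updated: d(BQ,UZ)=99/4, d(BQ,Y)=32
3. join BQ+UZ (d=99/4, Q=-371/4) ⇒ BQUZ; edges |BQ|=83/8, |UZ|=115/8
  updated: d(BQUZ,Y)=173/8
4. join BQUZ+Y (d=173/8) ⇒ BQUYZ; edges |BQUZ|=173/16, |Y|=173/16
final tree: (((B:51/8,Q:29/8):83/8,(U:-3/2,Z:9/2):115/8):173/16,Y:173/16)
total length: 475/8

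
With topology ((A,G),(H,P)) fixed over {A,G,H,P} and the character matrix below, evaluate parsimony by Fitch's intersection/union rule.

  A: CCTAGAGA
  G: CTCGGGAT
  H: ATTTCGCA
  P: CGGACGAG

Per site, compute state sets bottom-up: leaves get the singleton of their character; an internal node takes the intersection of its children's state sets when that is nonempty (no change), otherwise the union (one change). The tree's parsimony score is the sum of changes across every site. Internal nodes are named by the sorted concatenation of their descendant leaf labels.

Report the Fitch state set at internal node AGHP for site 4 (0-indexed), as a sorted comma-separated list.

site 0, node AG: A={C} ∩ G={C} → {C} (+0)
site 0, node HP: H={A} ∪ P={C} → {A,C} (+1)
site 0, node AGHP: AG={C} ∩ HP={A,C} → {C} (+0)
site 1, node AG: A={C} ∪ G={T} → {C,T} (+1)
site 1, node HP: H={T} ∪ P={G} → {G,T} (+1)
site 1, node AGHP: AG={C,T} ∩ HP={G,T} → {T} (+0)
site 2, node AG: A={T} ∪ G={C} → {C,T} (+1)
site 2, node HP: H={T} ∪ P={G} → {G,T} (+1)
site 2, node AGHP: AG={C,T} ∩ HP={G,T} → {T} (+0)
site 3, node AG: A={A} ∪ G={G} → {A,G} (+1)
site 3, node HP: H={T} ∪ P={A} → {A,T} (+1)
site 3, node AGHP: AG={A,G} ∩ HP={A,T} → {A} (+0)
site 4, node AG: A={G} ∩ G={G} → {G} (+0)
site 4, node HP: H={C} ∩ P={C} → {C} (+0)
site 4, node AGHP: AG={G} ∪ HP={C} → {C,G} (+1)
site 5, node AG: A={A} ∪ G={G} → {A,G} (+1)
site 5, node HP: H={G} ∩ P={G} → {G} (+0)
site 5, node AGHP: AG={A,G} ∩ HP={G} → {G} (+0)
site 6, node AG: A={G} ∪ G={A} → {A,G} (+1)
site 6, node HP: H={C} ∪ P={A} → {A,C} (+1)
site 6, node AGHP: AG={A,G} ∩ HP={A,C} → {A} (+0)
site 7, node AG: A={A} ∪ G={T} → {A,T} (+1)
site 7, node HP: H={A} ∪ P={G} → {A,G} (+1)
site 7, node AGHP: AG={A,T} ∩ HP={A,G} → {A} (+0)
per-site changes: [1, 2, 2, 2, 1, 1, 2, 2]; total = 13

C,G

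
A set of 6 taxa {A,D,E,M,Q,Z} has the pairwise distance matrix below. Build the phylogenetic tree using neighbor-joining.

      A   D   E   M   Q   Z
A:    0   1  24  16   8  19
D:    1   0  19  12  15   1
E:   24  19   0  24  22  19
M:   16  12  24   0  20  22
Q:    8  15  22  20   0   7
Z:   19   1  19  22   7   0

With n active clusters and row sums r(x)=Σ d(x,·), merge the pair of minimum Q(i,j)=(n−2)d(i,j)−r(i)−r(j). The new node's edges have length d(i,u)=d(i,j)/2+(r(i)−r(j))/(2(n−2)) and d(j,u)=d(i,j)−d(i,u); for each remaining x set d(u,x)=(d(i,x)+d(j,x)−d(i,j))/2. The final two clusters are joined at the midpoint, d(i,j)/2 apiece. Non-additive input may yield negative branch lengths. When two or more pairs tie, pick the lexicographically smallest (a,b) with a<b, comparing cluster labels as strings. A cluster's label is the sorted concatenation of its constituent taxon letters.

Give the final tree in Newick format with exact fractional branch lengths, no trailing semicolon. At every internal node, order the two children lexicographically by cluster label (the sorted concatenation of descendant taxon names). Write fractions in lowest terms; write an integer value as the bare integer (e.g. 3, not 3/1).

((((A:3,D:-2):53/16,M:163/16):33/16,E:219/16):53/32,(Q:47/12,Z:37/12):53/32)

iteration 1: select A,D (d=1, Q=-112); attach at lengths (3, -2); label the merged cluster AD
  updated: d(AD,E)=21, d(AD,M)=27/2, d(AD,Q)=11, d(AD,Z)=19/2
iteration 2: select Q,Z (d=7, Q=-193/2); attach at lengths (47/12, 37/12); label the merged cluster QZ
  updated: d(AD,QZ)=27/4, d(E,QZ)=17, d(M,QZ)=35/2
iteration 3: select AD,M (d=27/2, Q=-277/4); attach at lengths (53/16, 163/16); label the merged cluster ADM
  updated: d(ADM,E)=63/4, d(ADM,QZ)=43/8
iteration 4: select ADM,E (d=63/4, Q=-305/8); attach at lengths (33/16, 219/16); label the merged cluster ADEM
  updated: d(ADEM,QZ)=53/16
iteration 5: select ADEM,QZ (d=53/16); attach at lengths (53/32, 53/32); label the merged cluster ADEMQZ
final tree: ((((A:3,D:-2):53/16,M:163/16):33/16,E:219/16):53/32,(Q:47/12,Z:37/12):53/32)
total length: 649/16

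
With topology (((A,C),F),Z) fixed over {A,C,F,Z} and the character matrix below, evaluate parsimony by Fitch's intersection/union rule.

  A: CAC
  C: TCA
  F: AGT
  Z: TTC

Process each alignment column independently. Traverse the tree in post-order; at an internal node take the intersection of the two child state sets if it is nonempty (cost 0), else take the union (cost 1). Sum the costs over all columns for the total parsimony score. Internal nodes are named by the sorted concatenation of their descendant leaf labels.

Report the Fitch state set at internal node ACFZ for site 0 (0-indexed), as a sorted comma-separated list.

T

site 0, node AC: A={C} ∪ C={T} → {C,T} (+1)
site 0, node ACF: AC={C,T} ∪ F={A} → {A,C,T} (+1)
site 0, node ACFZ: ACF={A,C,T} ∩ Z={T} → {T} (+0)
site 1, node AC: A={A} ∪ C={C} → {A,C} (+1)
site 1, node ACF: AC={A,C} ∪ F={G} → {A,C,G} (+1)
site 1, node ACFZ: ACF={A,C,G} ∪ Z={T} → {A,C,G,T} (+1)
site 2, node AC: A={C} ∪ C={A} → {A,C} (+1)
site 2, node ACF: AC={A,C} ∪ F={T} → {A,C,T} (+1)
site 2, node ACFZ: ACF={A,C,T} ∩ Z={C} → {C} (+0)
per-site changes: [2, 3, 2]; total = 7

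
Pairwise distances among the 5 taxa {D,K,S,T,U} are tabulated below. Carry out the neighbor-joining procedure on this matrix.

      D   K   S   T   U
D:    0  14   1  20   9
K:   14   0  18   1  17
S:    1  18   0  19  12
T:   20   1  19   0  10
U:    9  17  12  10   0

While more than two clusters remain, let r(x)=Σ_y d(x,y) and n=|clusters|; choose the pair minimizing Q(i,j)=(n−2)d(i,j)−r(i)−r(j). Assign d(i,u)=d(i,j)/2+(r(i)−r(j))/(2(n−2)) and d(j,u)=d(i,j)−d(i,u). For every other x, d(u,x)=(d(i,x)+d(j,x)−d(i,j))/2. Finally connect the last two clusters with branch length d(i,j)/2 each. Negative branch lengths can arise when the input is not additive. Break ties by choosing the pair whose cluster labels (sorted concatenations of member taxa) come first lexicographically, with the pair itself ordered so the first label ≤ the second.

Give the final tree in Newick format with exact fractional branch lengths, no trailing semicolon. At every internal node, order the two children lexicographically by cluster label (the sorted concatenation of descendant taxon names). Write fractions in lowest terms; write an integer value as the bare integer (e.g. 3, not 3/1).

(((D:-5/8,S:13/8):55/8,(K:1/2,T:1/2):79/8):25/16,U:25/16)

step 1: merge (K,T) at d=1, Q=-97; branch lengths K→1/2, T→1/2; new cluster KT
  updated: d(D,KT)=33/2, d(KT,S)=18, d(KT,U)=13
step 2: merge (D,S) at d=1, Q=-111/2; branch lengths D→-5/8, S→13/8; new cluster DS
  updated: d(DS,KT)=67/4, d(DS,U)=10
step 3: merge (DS,KT) at d=67/4, Q=-159/4; branch lengths DS→55/8, KT→79/8; new cluster DKST
  updated: d(DKST,U)=25/8
step 4: merge (DKST,U) at d=25/8; branch lengths DKST→25/16, U→25/16; new cluster DKSTU
final tree: (((D:-5/8,S:13/8):55/8,(K:1/2,T:1/2):79/8):25/16,U:25/16)
total length: 175/8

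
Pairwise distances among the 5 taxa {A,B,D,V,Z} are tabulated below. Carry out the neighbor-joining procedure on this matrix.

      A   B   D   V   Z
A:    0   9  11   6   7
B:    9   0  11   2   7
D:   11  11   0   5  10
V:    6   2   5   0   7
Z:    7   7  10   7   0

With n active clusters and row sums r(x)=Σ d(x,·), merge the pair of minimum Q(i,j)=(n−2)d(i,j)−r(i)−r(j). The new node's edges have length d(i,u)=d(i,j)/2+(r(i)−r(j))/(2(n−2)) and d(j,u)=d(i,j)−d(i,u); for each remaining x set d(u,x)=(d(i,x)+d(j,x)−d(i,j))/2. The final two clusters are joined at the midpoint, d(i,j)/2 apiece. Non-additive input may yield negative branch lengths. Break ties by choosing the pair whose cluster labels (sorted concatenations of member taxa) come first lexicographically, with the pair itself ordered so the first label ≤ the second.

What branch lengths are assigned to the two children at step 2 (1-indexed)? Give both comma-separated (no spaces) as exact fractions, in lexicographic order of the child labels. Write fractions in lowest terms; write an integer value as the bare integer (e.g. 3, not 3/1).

11/8,45/8

1. join A+Z (d=7, Q=-43) ⇒ AZ; edges |A|=23/6, |Z|=19/6
  updated: d(AZ,B)=9/2, d(AZ,D)=7, d(AZ,V)=3
2. join AZ+D (d=7, Q=-47/2) ⇒ ADZ; edges |AZ|=11/8, |D|=45/8
  updated: d(ADZ,B)=17/4, d(ADZ,V)=1/2
3. join ADZ+B (d=17/4, Q=-27/4) ⇒ ABDZ; edges |ADZ|=11/8, |B|=23/8
  updated: d(ABDZ,V)=-7/8
4. join ABDZ+V (d=-7/8) ⇒ ABDVZ; edges |ABDZ|=-7/16, |V|=-7/16
final tree: ((((A:23/6,Z:19/6):11/8,D:45/8):11/8,B:23/8):-7/16,V:-7/16)
total length: 139/8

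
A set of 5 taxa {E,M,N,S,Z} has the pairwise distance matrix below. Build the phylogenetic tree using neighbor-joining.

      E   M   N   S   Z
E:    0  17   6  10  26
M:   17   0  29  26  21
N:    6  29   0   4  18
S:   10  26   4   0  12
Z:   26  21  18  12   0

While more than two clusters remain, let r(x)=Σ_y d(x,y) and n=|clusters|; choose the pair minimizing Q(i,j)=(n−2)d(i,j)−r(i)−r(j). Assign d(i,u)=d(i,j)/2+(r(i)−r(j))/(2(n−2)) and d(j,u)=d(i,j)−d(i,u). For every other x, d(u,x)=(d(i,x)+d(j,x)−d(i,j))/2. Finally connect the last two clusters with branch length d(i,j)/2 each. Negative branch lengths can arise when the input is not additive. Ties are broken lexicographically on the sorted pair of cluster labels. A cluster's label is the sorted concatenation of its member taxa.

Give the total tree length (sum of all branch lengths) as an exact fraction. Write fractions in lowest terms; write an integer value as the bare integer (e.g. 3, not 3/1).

151/4

iteration 1: select M,Z (d=21, Q=-107); attach at lengths (79/6, 47/6); label the merged cluster MZ
  updated: d(E,MZ)=11, d(MZ,N)=13, d(MZ,S)=17/2
iteration 2: select E,N (d=6, Q=-38); attach at lengths (4, 2); label the merged cluster EN
  updated: d(EN,MZ)=9, d(EN,S)=4
iteration 3: select EN,MZ (d=9, Q=-43/2); attach at lengths (9/4, 27/4); label the merged cluster EMNZ
  updated: d(EMNZ,S)=7/4
iteration 4: select EMNZ,S (d=7/4); attach at lengths (7/8, 7/8); label the merged cluster EMNSZ
final tree: (((E:4,N:2):9/4,(M:79/6,Z:47/6):27/4):7/8,S:7/8)
total length: 151/4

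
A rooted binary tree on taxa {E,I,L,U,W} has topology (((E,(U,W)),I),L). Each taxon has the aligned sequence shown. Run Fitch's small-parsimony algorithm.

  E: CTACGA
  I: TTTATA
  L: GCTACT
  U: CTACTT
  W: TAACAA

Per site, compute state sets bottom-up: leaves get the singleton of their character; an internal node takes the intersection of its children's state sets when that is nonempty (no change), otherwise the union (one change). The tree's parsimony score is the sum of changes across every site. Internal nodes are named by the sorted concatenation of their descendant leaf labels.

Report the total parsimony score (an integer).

12

site 0, node UW: U={C} ∪ W={T} → {C,T} (+1)
site 0, node EUW: E={C} ∩ UW={C,T} → {C} (+0)
site 0, node EIUW: EUW={C} ∪ I={T} → {C,T} (+1)
site 0, node EILUW: EIUW={C,T} ∪ L={G} → {C,G,T} (+1)
site 1, node UW: U={T} ∪ W={A} → {A,T} (+1)
site 1, node EUW: E={T} ∩ UW={A,T} → {T} (+0)
site 1, node EIUW: EUW={T} ∩ I={T} → {T} (+0)
site 1, node EILUW: EIUW={T} ∪ L={C} → {C,T} (+1)
site 2, node UW: U={A} ∩ W={A} → {A} (+0)
site 2, node EUW: E={A} ∩ UW={A} → {A} (+0)
site 2, node EIUW: EUW={A} ∪ I={T} → {A,T} (+1)
site 2, node EILUW: EIUW={A,T} ∩ L={T} → {T} (+0)
site 3, node UW: U={C} ∩ W={C} → {C} (+0)
site 3, node EUW: E={C} ∩ UW={C} → {C} (+0)
site 3, node EIUW: EUW={C} ∪ I={A} → {A,C} (+1)
site 3, node EILUW: EIUW={A,C} ∩ L={A} → {A} (+0)
site 4, node UW: U={T} ∪ W={A} → {A,T} (+1)
site 4, node EUW: E={G} ∪ UW={A,T} → {A,G,T} (+1)
site 4, node EIUW: EUW={A,G,T} ∩ I={T} → {T} (+0)
site 4, node EILUW: EIUW={T} ∪ L={C} → {C,T} (+1)
site 5, node UW: U={T} ∪ W={A} → {A,T} (+1)
site 5, node EUW: E={A} ∩ UW={A,T} → {A} (+0)
site 5, node EIUW: EUW={A} ∩ I={A} → {A} (+0)
site 5, node EILUW: EIUW={A} ∪ L={T} → {A,T} (+1)
per-site changes: [3, 2, 1, 1, 3, 2]; total = 12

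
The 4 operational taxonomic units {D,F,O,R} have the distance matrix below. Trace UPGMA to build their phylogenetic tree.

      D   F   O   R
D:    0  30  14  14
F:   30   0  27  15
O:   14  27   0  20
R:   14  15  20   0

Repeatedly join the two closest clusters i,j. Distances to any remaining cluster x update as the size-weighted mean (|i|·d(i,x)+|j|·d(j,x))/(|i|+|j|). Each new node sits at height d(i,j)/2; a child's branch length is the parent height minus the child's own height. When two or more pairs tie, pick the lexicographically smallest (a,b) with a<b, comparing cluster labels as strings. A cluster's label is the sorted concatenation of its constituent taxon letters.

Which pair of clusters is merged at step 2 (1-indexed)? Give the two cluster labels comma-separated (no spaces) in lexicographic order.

iteration 1: select D,O (d=14); attach at lengths (7, 7); label the merged cluster DO
  updated: d(DO,F)=57/2, d(DO,R)=17
iteration 2: select F,R (d=15); attach at lengths (15/2, 15/2); label the merged cluster FR
  updated: d(DO,FR)=91/4
iteration 3: select DO,FR (d=91/4); attach at lengths (35/8, 31/8); label the merged cluster DFOR
final tree: ((D:7,O:7):35/8,(F:15/2,R:15/2):31/8)
total length: 149/4

F,R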